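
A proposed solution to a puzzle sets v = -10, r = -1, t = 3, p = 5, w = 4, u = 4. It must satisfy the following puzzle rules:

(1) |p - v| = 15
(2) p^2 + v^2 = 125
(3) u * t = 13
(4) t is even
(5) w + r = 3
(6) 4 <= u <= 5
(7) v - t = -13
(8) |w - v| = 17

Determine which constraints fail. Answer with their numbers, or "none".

Constraints 3, 4, 8 do not hold.

(1) |5 - (-10)| = 15 — holds.
(2) p^2 + v^2 = 5^2 + (-10)^2 = 25 + 100 = 125 — holds.
(3) u * t = 4 * 3 = 12, not 13 — does not hold.
(4) t = 3 is odd — does not hold.
(5) w + r = 4 + (-1) = 3 — holds.
(6) u = 4 lies in [4, 5] — holds.
(7) v - t = -10 - 3 = -13 — holds.
(8) |4 - (-10)| = 14, not 17 — does not hold.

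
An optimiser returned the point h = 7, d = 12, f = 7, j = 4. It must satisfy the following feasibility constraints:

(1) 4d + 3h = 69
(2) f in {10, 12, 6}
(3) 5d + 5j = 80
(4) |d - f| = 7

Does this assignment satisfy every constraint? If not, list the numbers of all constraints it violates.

(1) 4d + 3h = 4(12) + 3(7) = 69  ✔
(2) f = 7 is not in {10, 12, 6}  ✘
(3) 5d + 5j = 5(12) + 5(4) = 80  ✔
(4) |12 - 7| = 5, not 7  ✘

Constraints 2 and 4 do not hold.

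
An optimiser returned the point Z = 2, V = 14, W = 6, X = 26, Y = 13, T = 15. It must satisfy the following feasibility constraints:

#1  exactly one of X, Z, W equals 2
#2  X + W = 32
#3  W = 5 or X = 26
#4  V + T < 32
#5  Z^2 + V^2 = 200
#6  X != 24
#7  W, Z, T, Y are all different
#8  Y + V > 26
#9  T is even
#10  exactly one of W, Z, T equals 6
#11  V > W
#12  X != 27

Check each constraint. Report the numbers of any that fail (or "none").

No — constraint 9 is not satisfied.

#1 X=26, Z=2, W=6; 1 of them equals 2  yes
#2 X + W = 26 + 6 = 32  yes
#3 W = 6 ≠ 5, but X = 26 = 26 (second disjunct)  yes
#4 V + T = 14 + 15 = 29; 29 < 32  yes
#5 Z^2 + V^2 = 2^2 + 14^2 = 4 + 196 = 200  yes
#6 X = 26, and 26 ≠ 24  yes
#7 values 6, 2, 15, 13 are pairwise distinct  yes
#8 Y + V = 13 + 14 = 27; 27 > 26  yes
#9 T = 15 is odd  no
#10 W=6, Z=2, T=15; 1 of them equals 6  yes
#11 V = 14, W = 6; 14 > 6  yes
#12 X = 26, and 26 ≠ 27  yes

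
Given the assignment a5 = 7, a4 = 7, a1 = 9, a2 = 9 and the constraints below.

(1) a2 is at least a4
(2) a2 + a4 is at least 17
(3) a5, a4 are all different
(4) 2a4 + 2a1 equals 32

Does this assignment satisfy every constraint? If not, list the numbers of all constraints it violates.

(1) a2 = 9, a4 = 7; 9 ≥ 7 — holds.
(2) a2 + a4 = 9 + 7 = 16; 16 < 17, bound 17 not met — fails.
(3) a5 = a4 = 7, not all different — fails.
(4) 2a4 + 2a1 = 2(7) + 2(9) = 32 — holds.

Constraints 2, 3 are violated.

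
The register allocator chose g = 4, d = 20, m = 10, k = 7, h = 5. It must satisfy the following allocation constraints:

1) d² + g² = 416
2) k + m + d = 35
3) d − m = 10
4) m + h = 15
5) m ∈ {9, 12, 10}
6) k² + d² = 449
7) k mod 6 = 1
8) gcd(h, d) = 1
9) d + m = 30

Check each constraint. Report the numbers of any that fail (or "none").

1) d² + g² = 20² + 4² = 400 + 16 = 416  holds
2) k + m + d = 7 + 10 + 20 = 37, not 35  fails
3) d − m = 20 − 10 = 10  holds
4) m + h = 10 + 5 = 15  holds
5) m = 10 is in {9, 12, 10}  holds
6) k² + d² = 7² + 20² = 49 + 400 = 449  holds
7) 7 mod 6 = 1  holds
8) gcd(5, 20) = 5, not 1  fails
9) d + m = 20 + 10 = 30  holds

Violated: 2, 8.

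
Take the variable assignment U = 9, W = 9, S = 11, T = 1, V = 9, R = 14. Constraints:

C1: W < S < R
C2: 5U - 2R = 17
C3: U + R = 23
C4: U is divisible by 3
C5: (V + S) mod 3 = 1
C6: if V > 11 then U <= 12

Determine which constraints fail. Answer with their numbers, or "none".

Constraint 5 does not hold.

C1: values 9 < 11 < 14 — OK.
C2: 5U - 2R = 5(9) - 2(14) = 17 — OK.
C3: U + R = 9 + 14 = 23 — OK.
C4: 9 / 3 = 3, so 3 divides 9 — OK.
C5: V + S = 20; 20 mod 3 = 2, not 1 — violated.
C6: V = 9, not > 11; antecedent false, conditional vacuously true — OK.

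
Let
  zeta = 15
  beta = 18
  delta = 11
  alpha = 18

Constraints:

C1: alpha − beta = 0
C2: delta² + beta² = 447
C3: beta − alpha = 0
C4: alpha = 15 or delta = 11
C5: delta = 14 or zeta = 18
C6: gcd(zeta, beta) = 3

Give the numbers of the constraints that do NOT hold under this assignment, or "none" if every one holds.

The assignment fails constraints 2, 5.

C1: alpha − beta = 18 − 18 = 0 — holds.
C2: delta² + beta² = 11² + 18² = 121 + 324 = 445, not 447 — fails.
C3: beta − alpha = 18 − 18 = 0 — holds.
C4: alpha = 18 ≠ 15, but delta = 11 = 11 (second disjunct) — holds.
C5: delta = 11 ≠ 14 and zeta = 15 ≠ 18; both disjuncts false — fails.
C6: gcd(15, 18) = 3 — holds.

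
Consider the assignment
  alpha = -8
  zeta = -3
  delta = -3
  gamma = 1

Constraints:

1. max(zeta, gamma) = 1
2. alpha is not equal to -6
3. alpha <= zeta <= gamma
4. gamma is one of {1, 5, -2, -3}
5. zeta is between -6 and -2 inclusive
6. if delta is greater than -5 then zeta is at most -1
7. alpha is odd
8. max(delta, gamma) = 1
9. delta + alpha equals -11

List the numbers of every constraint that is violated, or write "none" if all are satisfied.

1. max(-3, 1) = 1 — OK.
2. alpha = -8, and -8 ≠ -6 — OK.
3. values -8 <= -3 <= 1 — OK.
4. gamma = 1 is in {1, 5, -2, -3} — OK.
5. zeta = -3 lies in [-6, -2] — OK.
6. delta = -3 > -5, so we need zeta ≤ -1; zeta = -3 ≤ -1 — OK.
7. alpha = -8 is even — violated.
8. max(-3, 1) = 1 — OK.
9. delta + alpha = -3 + (-8) = -11 — OK.

The assignment fails constraint 7.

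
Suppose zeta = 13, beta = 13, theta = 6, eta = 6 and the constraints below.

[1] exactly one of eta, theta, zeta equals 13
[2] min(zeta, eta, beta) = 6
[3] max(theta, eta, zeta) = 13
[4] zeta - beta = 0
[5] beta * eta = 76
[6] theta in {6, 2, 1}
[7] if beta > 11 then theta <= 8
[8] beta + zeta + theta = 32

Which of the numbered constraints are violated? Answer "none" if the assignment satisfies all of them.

[1] eta=6, theta=6, zeta=13; 1 of them equals 13 — OK.
[2] min(13, 6, 13) = 6 — OK.
[3] max(6, 6, 13) = 13 — OK.
[4] zeta - beta = 13 - 13 = 0 — OK.
[5] beta * eta = 13 * 6 = 78, not 76 — violated.
[6] theta = 6 is in {6, 2, 1} — OK.
[7] beta = 13 > 11, so we need theta ≤ 8; theta = 6 ≤ 8 — OK.
[8] beta + zeta + theta = 13 + 13 + 6 = 32 — OK.

Constraint 5 does not hold.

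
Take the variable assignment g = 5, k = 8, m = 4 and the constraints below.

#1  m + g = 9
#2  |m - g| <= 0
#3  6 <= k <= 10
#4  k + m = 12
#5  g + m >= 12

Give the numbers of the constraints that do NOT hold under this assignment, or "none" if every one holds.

#1 m + g = 4 + 5 = 9 — OK.
#2 |4 - 5| = 1; 1 > 0, exceeds bound 0 — violated.
#3 k = 8 lies in [6, 10] — OK.
#4 k + m = 8 + 4 = 12 — OK.
#5 g + m = 5 + 4 = 9; 9 < 12, bound 12 not met — violated.

No — constraints 2 and 5 are not satisfied.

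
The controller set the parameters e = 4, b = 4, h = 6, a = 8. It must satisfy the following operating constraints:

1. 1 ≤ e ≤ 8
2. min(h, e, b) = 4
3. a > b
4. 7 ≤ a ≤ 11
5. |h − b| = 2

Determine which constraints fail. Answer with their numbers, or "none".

1. e = 4 lies in [1, 8] — OK.
2. min(6, 4, 4) = 4 — OK.
3. a = 8, b = 4; 8 > 4 — OK.
4. a = 8 lies in [7, 11] — OK.
5. |6 − 4| = 2 — OK.

The assignment satisfies every constraint.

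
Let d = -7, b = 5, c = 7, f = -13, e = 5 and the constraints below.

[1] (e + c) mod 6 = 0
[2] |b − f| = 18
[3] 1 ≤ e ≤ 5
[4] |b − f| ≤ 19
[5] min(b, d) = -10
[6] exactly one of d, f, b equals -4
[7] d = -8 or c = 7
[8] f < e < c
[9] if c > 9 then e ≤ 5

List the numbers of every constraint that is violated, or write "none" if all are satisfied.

No — constraints 5 and 6 are not satisfied.

[1] e + c = 12; 12 mod 6 = 0  OK
[2] |5 − (-13)| = 18  OK
[3] e = 5 lies in [1, 5]  OK
[4] |5 − (-13)| = 18; 18 ≤ 19  OK
[5] min(5, -7) = -7, not -10  FAIL
[6] d=-7, f=-13, b=5; 0 of them equal -4, not exactly one  FAIL
[7] d = -7 ≠ -8, but c = 7 = 7 (second disjunct)  OK
[8] values -13 < 5 < 7  OK
[9] c = 7, not > 9; antecedent false, conditional vacuously true  OK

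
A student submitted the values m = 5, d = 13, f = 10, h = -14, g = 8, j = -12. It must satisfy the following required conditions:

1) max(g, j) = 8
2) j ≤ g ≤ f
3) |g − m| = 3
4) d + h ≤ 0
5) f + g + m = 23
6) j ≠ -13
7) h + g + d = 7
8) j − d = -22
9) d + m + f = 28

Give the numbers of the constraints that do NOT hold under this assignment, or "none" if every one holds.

Constraint 8 does not hold.

1) max(8, -12) = 8  yes
2) values -12 ≤ 8 ≤ 10  yes
3) |8 − 5| = 3  yes
4) d + h = 13 + (-14) = -1; -1 ≤ 0  yes
5) f + g + m = 10 + 8 + 5 = 23  yes
6) j = -12, and -12 ≠ -13  yes
7) h + g + d = -14 + 8 + 13 = 7  yes
8) j − d = -12 − 13 = -25, not -22  no
9) d + m + f = 13 + 5 + 10 = 28  yes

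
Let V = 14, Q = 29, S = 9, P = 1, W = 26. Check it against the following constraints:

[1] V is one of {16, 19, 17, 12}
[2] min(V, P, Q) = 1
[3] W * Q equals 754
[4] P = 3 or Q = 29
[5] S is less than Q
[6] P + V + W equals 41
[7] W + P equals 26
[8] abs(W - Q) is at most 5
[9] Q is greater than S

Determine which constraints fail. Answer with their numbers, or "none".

Violated: 1, 7.

[1] V = 14 is not in {16, 19, 17, 12} — fails.
[2] min(14, 1, 29) = 1 — holds.
[3] W * Q = 26 * 29 = 754 — holds.
[4] P = 1 ≠ 3, but Q = 29 = 29 (second disjunct) — holds.
[5] S = 9, Q = 29; 9 < 29 — holds.
[6] P + V + W = 1 + 14 + 26 = 41 — holds.
[7] W + P = 26 + 1 = 27, not 26 — fails.
[8] abs(26 - 29) = 3; 3 ≤ 5 — holds.
[9] Q = 29, S = 9; 29 > 9 — holds.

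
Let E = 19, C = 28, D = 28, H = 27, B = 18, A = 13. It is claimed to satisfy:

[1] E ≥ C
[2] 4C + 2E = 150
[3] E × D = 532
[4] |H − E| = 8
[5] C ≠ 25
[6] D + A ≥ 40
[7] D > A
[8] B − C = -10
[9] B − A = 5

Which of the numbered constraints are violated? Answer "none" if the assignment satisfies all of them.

[1] E = 19, C = 28; 19 < 28 (want ≥) — fails.
[2] 4C + 2E = 4(28) + 2(19) = 150 — holds.
[3] E × D = 19 × 28 = 532 — holds.
[4] |27 − 19| = 8 — holds.
[5] C = 28, and 28 ≠ 25 — holds.
[6] D + A = 28 + 13 = 41; 41 ≥ 40 — holds.
[7] D = 28, A = 13; 28 > 13 — holds.
[8] B − C = 18 − 28 = -10 — holds.
[9] B − A = 18 − 13 = 5 — holds.

Violated: 1.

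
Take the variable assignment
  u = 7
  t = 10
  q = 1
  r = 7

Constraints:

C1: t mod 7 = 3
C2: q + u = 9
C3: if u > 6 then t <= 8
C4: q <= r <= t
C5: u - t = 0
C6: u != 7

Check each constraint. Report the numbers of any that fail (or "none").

Constraints 2, 3, 5, 6 do not hold.

C1: 10 mod 7 = 3 — holds.
C2: q + u = 1 + 7 = 8, not 9 — does not hold.
C3: u = 7 > 6, so we need t ≤ 8; but t = 10 > 8 — does not hold.
C4: values 1 <= 7 <= 10 — holds.
C5: u - t = 7 - 10 = -3, not 0 — does not hold.
C6: u = 7, but 7 is required to differ — does not hold.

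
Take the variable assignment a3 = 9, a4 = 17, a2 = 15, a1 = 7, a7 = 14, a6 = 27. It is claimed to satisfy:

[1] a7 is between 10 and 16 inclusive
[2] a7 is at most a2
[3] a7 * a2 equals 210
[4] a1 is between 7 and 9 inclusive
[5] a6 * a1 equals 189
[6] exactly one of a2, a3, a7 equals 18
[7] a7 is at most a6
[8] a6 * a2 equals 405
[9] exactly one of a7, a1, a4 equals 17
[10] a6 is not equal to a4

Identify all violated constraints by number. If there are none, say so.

[1] a7 = 14 lies in [10, 16] — holds.
[2] a7 = 14, a2 = 15; 14 ≤ 15 — holds.
[3] a7 * a2 = 14 * 15 = 210 — holds.
[4] a1 = 7 lies in [7, 9] — holds.
[5] a6 * a1 = 27 * 7 = 189 — holds.
[6] a2=15, a3=9, a7=14; 0 of them equal 18, not exactly one — fails.
[7] a7 = 14, a6 = 27; 14 ≤ 27 — holds.
[8] a6 * a2 = 27 * 15 = 405 — holds.
[9] a7=14, a1=7, a4=17; 1 of them equals 17 — holds.
[10] a6 = 27, a4 = 17; distinct — holds.

Constraint 6 does not hold.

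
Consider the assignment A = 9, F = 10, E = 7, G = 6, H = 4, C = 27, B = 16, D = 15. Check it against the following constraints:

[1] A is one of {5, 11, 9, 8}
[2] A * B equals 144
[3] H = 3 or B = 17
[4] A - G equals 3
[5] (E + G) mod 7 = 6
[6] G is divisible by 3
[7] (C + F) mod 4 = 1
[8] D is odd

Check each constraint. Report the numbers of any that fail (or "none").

Constraint 3 is violated.

[1] A = 9 is in {5, 11, 9, 8}  holds
[2] A * B = 9 * 16 = 144  holds
[3] H = 4 ≠ 3 and B = 16 ≠ 17; both disjuncts false  fails
[4] A - G = 9 - 6 = 3  holds
[5] E + G = 13; 13 mod 7 = 6  holds
[6] 6 / 3 = 2, so 3 divides 6  holds
[7] C + F = 37; 37 mod 4 = 1  holds
[8] D = 15 is odd  holds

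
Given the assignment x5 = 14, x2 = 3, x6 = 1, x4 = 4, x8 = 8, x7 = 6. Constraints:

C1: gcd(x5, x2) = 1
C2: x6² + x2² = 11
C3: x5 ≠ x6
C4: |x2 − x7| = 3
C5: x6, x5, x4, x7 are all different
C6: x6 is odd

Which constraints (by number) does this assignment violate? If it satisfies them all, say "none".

The assignment fails constraint 2.

C1: gcd(14, 3) = 1 — satisfied.
C2: x6² + x2² = 1² + 3² = 1 + 9 = 10, not 11 — violated.
C3: x5 = 14, x6 = 1; distinct — satisfied.
C4: |3 − 6| = 3 — satisfied.
C5: values 1, 14, 4, 6 are pairwise distinct — satisfied.
C6: x6 = 1 is odd — satisfied.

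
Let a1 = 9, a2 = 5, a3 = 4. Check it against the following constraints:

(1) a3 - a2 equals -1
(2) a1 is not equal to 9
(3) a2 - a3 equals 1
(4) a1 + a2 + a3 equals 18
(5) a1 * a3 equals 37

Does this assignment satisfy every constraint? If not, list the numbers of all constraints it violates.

Constraints 2 and 5 are violated.

(1) a3 - a2 = 4 - 5 = -1 — OK.
(2) a1 = 9, but 9 is required to differ — violated.
(3) a2 - a3 = 5 - 4 = 1 — OK.
(4) a1 + a2 + a3 = 9 + 5 + 4 = 18 — OK.
(5) a1 * a3 = 9 * 4 = 36, not 37 — violated.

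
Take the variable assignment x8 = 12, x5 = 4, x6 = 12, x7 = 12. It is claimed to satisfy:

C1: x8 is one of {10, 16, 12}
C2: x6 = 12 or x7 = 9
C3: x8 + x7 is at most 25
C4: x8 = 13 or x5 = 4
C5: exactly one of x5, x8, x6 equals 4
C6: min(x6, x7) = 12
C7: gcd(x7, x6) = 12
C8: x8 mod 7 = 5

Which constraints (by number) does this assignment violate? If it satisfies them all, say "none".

C1: x8 = 12 is in {10, 16, 12} — OK.
C2: x6 = 12 = 12 (first disjunct) — OK.
C3: x8 + x7 = 12 + 12 = 24; 24 ≤ 25 — OK.
C4: x8 = 12 ≠ 13, but x5 = 4 = 4 (second disjunct) — OK.
C5: x5=4, x8=12, x6=12; 1 of them equals 4 — OK.
C6: min(12, 12) = 12 — OK.
C7: gcd(12, 12) = 12 — OK.
C8: 12 mod 7 = 5 — OK.

All constraints are satisfied.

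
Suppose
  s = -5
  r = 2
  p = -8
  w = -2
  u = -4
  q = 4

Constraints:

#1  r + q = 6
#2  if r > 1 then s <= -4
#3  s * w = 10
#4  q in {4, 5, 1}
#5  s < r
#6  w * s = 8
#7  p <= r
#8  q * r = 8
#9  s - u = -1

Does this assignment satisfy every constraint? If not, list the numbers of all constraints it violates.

Constraint 6 is violated.

#1 r + q = 2 + 4 = 6 — holds.
#2 r = 2 > 1, so we need s ≤ -4; s = -5 ≤ -4 — holds.
#3 s * w = -5 * (-2) = 10 — holds.
#4 q = 4 is in {4, 5, 1} — holds.
#5 s = -5, r = 2; -5 < 2 — holds.
#6 w * s = -2 * (-5) = 10, not 8 — fails.
#7 p = -8, r = 2; -8 ≤ 2 — holds.
#8 q * r = 4 * 2 = 8 — holds.
#9 s - u = -5 - (-4) = -1 — holds.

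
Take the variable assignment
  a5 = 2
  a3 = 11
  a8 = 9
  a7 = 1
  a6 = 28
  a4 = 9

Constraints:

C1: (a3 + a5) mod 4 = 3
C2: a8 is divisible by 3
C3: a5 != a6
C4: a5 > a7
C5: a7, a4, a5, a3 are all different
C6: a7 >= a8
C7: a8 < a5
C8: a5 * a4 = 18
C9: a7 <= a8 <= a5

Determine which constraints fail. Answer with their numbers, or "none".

C1: a3 + a5 = 13; 13 mod 4 = 1, not 3 — violated.
C2: 9 / 3 = 3, so 3 divides 9 — satisfied.
C3: a5 = 2, a6 = 28; distinct — satisfied.
C4: a5 = 2, a7 = 1; 2 > 1 — satisfied.
C5: values 1, 9, 2, 11 are pairwise distinct — satisfied.
C6: a7 = 1, a8 = 9; 1 < 9 (want ≥) — violated.
C7: a8 = 9, a5 = 2; 9 ≥ 2 (want <) — violated.
C8: a5 * a4 = 2 * 9 = 18 — satisfied.
C9: values 1, 9, 2; a8 = 9 is not <= a5 = 2 — violated.

Violated: 1, 6, 7, and 9.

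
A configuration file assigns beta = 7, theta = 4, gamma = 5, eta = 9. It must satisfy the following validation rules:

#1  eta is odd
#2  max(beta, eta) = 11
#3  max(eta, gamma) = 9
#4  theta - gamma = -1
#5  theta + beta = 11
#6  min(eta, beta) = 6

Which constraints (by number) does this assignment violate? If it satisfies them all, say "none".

The assignment fails constraints 2 and 6.

#1 eta = 9 is odd — satisfied.
#2 max(7, 9) = 9, not 11 — violated.
#3 max(9, 5) = 9 — satisfied.
#4 theta - gamma = 4 - 5 = -1 — satisfied.
#5 theta + beta = 4 + 7 = 11 — satisfied.
#6 min(9, 7) = 7, not 6 — violated.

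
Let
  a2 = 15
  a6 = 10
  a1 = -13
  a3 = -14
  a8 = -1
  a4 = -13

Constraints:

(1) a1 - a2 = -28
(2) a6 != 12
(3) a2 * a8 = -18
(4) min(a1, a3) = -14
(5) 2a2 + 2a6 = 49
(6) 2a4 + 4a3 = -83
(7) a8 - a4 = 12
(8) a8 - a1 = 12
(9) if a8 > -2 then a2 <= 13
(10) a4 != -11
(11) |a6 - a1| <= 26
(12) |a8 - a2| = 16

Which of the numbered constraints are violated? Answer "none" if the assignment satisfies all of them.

Constraints 3, 5, 6, 9 do not hold.

(1) a1 - a2 = -13 - 15 = -28  ✓
(2) a6 = 10, and 10 ≠ 12  ✓
(3) a2 * a8 = 15 * (-1) = -15, not -18  ✗
(4) min(-13, -14) = -14  ✓
(5) 2a2 + 2a6 = 2(15) + 2(10) = 50, not 49  ✗
(6) 2a4 + 4a3 = 2(-13) + 4(-14) = -82, not -83  ✗
(7) a8 - a4 = -1 - (-13) = 12  ✓
(8) a8 - a1 = -1 - (-13) = 12  ✓
(9) a8 = -1 > -2, so we need a2 ≤ 13; but a2 = 15 > 13  ✗
(10) a4 = -13, and -13 ≠ -11  ✓
(11) |10 - (-13)| = 23; 23 ≤ 26  ✓
(12) |-1 - 15| = 16  ✓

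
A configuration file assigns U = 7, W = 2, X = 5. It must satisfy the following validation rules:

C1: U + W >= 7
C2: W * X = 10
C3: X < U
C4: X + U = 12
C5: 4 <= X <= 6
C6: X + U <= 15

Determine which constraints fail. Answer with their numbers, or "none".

None — every constraint holds.

C1: U + W = 7 + 2 = 9; 9 ≥ 7 — OK.
C2: W * X = 2 * 5 = 10 — OK.
C3: X = 5, U = 7; 5 < 7 — OK.
C4: X + U = 5 + 7 = 12 — OK.
C5: X = 5 lies in [4, 6] — OK.
C6: X + U = 5 + 7 = 12; 12 ≤ 15 — OK.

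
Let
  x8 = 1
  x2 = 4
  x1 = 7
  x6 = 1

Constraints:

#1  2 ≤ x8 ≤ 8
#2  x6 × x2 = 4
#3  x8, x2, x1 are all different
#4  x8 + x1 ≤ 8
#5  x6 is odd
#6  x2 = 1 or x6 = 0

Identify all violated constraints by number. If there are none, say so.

The assignment fails constraints 1 and 6.

#1 x8 = 1 is outside [2, 8]  ✘
#2 x6 × x2 = 1 × 4 = 4  ✔
#3 values 1, 4, 7 are pairwise distinct  ✔
#4 x8 + x1 = 1 + 7 = 8; 8 ≤ 8  ✔
#5 x6 = 1 is odd  ✔
#6 x2 = 4 ≠ 1 and x6 = 1 ≠ 0; both disjuncts false  ✘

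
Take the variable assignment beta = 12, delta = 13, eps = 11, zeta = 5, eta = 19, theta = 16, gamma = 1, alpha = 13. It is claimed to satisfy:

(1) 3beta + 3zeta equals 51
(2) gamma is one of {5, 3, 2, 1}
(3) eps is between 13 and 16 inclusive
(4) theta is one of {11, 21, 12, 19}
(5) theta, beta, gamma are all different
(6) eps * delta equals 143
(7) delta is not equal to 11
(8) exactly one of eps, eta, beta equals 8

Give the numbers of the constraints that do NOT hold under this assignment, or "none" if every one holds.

Violated: 3, 4, 8.

(1) 3beta + 3zeta = 3(12) + 3(5) = 51  yes
(2) gamma = 1 is in {5, 3, 2, 1}  yes
(3) eps = 11 is outside [13, 16]  no
(4) theta = 16 is not in {11, 21, 12, 19}  no
(5) values 16, 12, 1 are pairwise distinct  yes
(6) eps * delta = 11 * 13 = 143  yes
(7) delta = 13, and 13 ≠ 11  yes
(8) eps=11, eta=19, beta=12; 0 of them equal 8, not exactly one  no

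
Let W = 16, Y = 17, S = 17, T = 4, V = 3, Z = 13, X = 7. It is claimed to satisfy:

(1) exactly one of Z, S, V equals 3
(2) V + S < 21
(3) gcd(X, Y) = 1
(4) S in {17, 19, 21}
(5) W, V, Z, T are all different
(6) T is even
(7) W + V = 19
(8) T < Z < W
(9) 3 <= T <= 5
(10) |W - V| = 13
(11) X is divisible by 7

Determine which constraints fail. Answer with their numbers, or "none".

None — every constraint holds.

(1) Z=13, S=17, V=3; 1 of them equals 3 — holds.
(2) V + S = 3 + 17 = 20; 20 < 21 — holds.
(3) gcd(7, 17) = 1 — holds.
(4) S = 17 is in {17, 19, 21} — holds.
(5) values 16, 3, 13, 4 are pairwise distinct — holds.
(6) T = 4 is even — holds.
(7) W + V = 16 + 3 = 19 — holds.
(8) values 4 < 13 < 16 — holds.
(9) T = 4 lies in [3, 5] — holds.
(10) |16 - 3| = 13 — holds.
(11) 7 / 7 = 1, so 7 divides 7 — holds.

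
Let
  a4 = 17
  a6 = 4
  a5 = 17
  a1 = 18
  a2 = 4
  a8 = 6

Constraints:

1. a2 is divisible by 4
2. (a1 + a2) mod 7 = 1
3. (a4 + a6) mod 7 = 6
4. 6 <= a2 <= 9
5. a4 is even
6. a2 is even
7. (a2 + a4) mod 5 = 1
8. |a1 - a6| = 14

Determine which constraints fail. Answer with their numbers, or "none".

1. 4 / 4 = 1, so 4 divides 4 — OK.
2. a1 + a2 = 22; 22 mod 7 = 1 — OK.
3. a4 + a6 = 21; 21 mod 7 = 0, not 6 — violated.
4. a2 = 4 is outside [6, 9] — violated.
5. a4 = 17 is odd — violated.
6. a2 = 4 is even — OK.
7. a2 + a4 = 21; 21 mod 5 = 1 — OK.
8. |18 - 4| = 14 — OK.

Constraints 3, 4, 5 are violated.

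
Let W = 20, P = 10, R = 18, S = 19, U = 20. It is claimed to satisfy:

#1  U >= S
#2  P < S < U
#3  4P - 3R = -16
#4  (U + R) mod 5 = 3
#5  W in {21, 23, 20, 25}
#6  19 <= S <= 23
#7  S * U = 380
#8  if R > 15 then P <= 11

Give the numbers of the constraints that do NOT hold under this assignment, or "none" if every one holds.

No — constraint 3 is not satisfied.

#1 U = 20, S = 19; 20 ≥ 19  ✓
#2 values 10 < 19 < 20  ✓
#3 4P - 3R = 4(10) - 3(18) = -14, not -16  ✗
#4 U + R = 38; 38 mod 5 = 3  ✓
#5 W = 20 is in {21, 23, 20, 25}  ✓
#6 S = 19 lies in [19, 23]  ✓
#7 S * U = 19 * 20 = 380  ✓
#8 R = 18 > 15, so we need P ≤ 11; P = 10 ≤ 11  ✓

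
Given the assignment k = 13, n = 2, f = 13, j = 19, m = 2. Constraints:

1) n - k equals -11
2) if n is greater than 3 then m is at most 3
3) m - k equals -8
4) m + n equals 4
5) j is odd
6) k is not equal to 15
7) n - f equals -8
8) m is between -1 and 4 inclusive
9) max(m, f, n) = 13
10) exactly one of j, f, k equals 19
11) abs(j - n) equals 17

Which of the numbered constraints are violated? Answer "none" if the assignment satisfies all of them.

No — constraints 3 and 7 are not satisfied.

1) n - k = 2 - 13 = -11  yes
2) n = 2, not > 3; antecedent false, conditional vacuously true  yes
3) m - k = 2 - 13 = -11, not -8  no
4) m + n = 2 + 2 = 4  yes
5) j = 19 is odd  yes
6) k = 13, and 13 ≠ 15  yes
7) n - f = 2 - 13 = -11, not -8  no
8) m = 2 lies in [-1, 4]  yes
9) max(2, 13, 2) = 13  yes
10) j=19, f=13, k=13; 1 of them equals 19  yes
11) abs(19 - 2) = 17  yes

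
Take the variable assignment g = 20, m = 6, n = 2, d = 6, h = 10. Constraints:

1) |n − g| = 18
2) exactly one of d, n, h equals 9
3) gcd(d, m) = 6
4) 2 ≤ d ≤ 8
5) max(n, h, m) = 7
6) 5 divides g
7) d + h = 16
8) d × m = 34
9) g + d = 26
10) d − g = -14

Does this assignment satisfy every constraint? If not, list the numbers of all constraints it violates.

1) |2 − 20| = 18 — OK.
2) d=6, n=2, h=10; 0 of them equal 9, not exactly one — violated.
3) gcd(6, 6) = 6 — OK.
4) d = 6 lies in [2, 8] — OK.
5) max(2, 10, 6) = 10, not 7 — violated.
6) 20 / 5 = 4, so 5 divides 20 — OK.
7) d + h = 6 + 10 = 16 — OK.
8) d × m = 6 × 6 = 36, not 34 — violated.
9) g + d = 20 + 6 = 26 — OK.
10) d − g = 6 − 20 = -14 — OK.

Constraints 2, 5, 8 do not hold.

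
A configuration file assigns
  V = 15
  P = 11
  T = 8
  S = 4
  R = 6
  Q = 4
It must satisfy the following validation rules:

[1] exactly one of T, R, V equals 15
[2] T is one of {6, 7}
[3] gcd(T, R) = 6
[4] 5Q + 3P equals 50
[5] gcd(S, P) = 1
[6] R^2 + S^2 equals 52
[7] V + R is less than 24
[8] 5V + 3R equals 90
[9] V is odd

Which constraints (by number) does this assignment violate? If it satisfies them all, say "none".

[1] T=8, R=6, V=15; 1 of them equals 15 — holds.
[2] T = 8 is not in {6, 7} — fails.
[3] gcd(8, 6) = 2, not 6 — fails.
[4] 5Q + 3P = 5(4) + 3(11) = 53, not 50 — fails.
[5] gcd(4, 11) = 1 — holds.
[6] R^2 + S^2 = 6^2 + 4^2 = 36 + 16 = 52 — holds.
[7] V + R = 15 + 6 = 21; 21 < 24 — holds.
[8] 5V + 3R = 5(15) + 3(6) = 93, not 90 — fails.
[9] V = 15 is odd — holds.

Constraints 2, 3, 4, 8 are violated.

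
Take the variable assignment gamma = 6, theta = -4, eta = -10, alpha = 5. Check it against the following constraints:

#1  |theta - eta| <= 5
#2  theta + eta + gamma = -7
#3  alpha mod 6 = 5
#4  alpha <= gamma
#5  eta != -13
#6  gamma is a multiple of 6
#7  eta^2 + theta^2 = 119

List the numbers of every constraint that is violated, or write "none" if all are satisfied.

Constraints 1, 2, and 7 are violated.

#1 |-4 - (-10)| = 6; 6 > 5, exceeds bound 5 — does not hold.
#2 theta + eta + gamma = -4 + (-10) + 6 = -8, not -7 — does not hold.
#3 5 mod 6 = 5 — holds.
#4 alpha = 5, gamma = 6; 5 ≤ 6 — holds.
#5 eta = -10, and -10 ≠ -13 — holds.
#6 6 / 6 = 1, so 6 divides 6 — holds.
#7 eta^2 + theta^2 = (-10)^2 + (-4)^2 = 100 + 16 = 116, not 119 — does not hold.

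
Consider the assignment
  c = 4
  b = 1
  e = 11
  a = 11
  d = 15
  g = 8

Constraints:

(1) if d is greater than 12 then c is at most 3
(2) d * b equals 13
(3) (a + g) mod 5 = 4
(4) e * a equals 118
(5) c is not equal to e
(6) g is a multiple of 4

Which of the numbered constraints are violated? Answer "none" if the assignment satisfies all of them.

Constraints 1, 2, 4 do not hold.

(1) d = 15 > 12, so we need c ≤ 3; but c = 4 > 3 — violated.
(2) d * b = 15 * 1 = 15, not 13 — violated.
(3) a + g = 19; 19 mod 5 = 4 — satisfied.
(4) e * a = 11 * 11 = 121, not 118 — violated.
(5) c = 4, e = 11; distinct — satisfied.
(6) 8 / 4 = 2, so 4 divides 8 — satisfied.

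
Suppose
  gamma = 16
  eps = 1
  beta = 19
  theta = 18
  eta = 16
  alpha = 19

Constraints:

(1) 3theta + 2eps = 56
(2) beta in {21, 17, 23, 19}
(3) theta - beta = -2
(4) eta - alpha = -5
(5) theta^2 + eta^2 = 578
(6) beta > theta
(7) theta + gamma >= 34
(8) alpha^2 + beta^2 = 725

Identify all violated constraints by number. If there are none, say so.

Violated: 3, 4, 5, and 8.

(1) 3theta + 2eps = 3(18) + 2(1) = 56  OK
(2) beta = 19 is in {21, 17, 23, 19}  OK
(3) theta - beta = 18 - 19 = -1, not -2  FAIL
(4) eta - alpha = 16 - 19 = -3, not -5  FAIL
(5) theta^2 + eta^2 = 18^2 + 16^2 = 324 + 256 = 580, not 578  FAIL
(6) beta = 19, theta = 18; 19 > 18  OK
(7) theta + gamma = 18 + 16 = 34; 34 ≥ 34  OK
(8) alpha^2 + beta^2 = 19^2 + 19^2 = 361 + 361 = 722, not 725  FAIL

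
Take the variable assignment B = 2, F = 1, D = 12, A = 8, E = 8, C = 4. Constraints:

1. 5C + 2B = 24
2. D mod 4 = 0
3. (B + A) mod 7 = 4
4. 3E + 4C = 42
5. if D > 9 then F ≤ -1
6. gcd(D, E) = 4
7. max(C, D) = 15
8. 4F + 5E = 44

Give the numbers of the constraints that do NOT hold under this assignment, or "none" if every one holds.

Constraints 3, 4, 5, 7 are violated.

1. 5C + 2B = 5(4) + 2(2) = 24 — holds.
2. 12 mod 4 = 0 — holds.
3. B + A = 10; 10 mod 7 = 3, not 4 — does not hold.
4. 3E + 4C = 3(8) + 4(4) = 40, not 42 — does not hold.
5. D = 12 > 9, so we need F ≤ -1; but F = 1 > -1 — does not hold.
6. gcd(12, 8) = 4 — holds.
7. max(4, 12) = 12, not 15 — does not hold.
8. 4F + 5E = 4(1) + 5(8) = 44 — holds.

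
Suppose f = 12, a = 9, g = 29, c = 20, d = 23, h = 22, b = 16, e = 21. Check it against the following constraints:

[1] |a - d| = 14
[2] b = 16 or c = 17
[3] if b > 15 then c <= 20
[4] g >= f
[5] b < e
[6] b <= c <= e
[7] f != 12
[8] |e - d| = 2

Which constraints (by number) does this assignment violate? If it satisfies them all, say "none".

No — constraint 7 is not satisfied.

[1] |9 - 23| = 14 — holds.
[2] b = 16 = 16 (first disjunct) — holds.
[3] b = 16 > 15, so we need c ≤ 20; c = 20 ≤ 20 — holds.
[4] g = 29, f = 12; 29 ≥ 12 — holds.
[5] b = 16, e = 21; 16 < 21 — holds.
[6] values 16 <= 20 <= 21 — holds.
[7] f = 12, but 12 is required to differ — fails.
[8] |21 - 23| = 2 — holds.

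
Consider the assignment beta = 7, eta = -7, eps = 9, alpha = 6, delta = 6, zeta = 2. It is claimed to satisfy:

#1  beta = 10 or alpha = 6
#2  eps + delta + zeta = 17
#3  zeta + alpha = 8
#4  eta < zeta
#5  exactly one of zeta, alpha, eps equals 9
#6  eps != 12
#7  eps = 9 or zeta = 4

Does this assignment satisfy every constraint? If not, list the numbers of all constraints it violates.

No violations.

#1 beta = 7 ≠ 10, but alpha = 6 = 6 (second disjunct) — holds.
#2 eps + delta + zeta = 9 + 6 + 2 = 17 — holds.
#3 zeta + alpha = 2 + 6 = 8 — holds.
#4 eta = -7, zeta = 2; -7 < 2 — holds.
#5 zeta=2, alpha=6, eps=9; 1 of them equals 9 — holds.
#6 eps = 9, and 9 ≠ 12 — holds.
#7 eps = 9 = 9 (first disjunct) — holds.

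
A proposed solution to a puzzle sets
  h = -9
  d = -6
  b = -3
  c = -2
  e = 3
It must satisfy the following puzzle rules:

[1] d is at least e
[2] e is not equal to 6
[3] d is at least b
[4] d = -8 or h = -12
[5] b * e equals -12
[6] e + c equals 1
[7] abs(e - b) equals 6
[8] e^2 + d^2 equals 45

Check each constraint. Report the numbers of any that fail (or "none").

Constraints 1, 3, 4, and 5 do not hold.

[1] d = -6, e = 3; -6 < 3 (want ≥)  no
[2] e = 3, and 3 ≠ 6  yes
[3] d = -6, b = -3; -6 < -3 (want ≥)  no
[4] d = -6 ≠ -8 and h = -9 ≠ -12; both disjuncts false  no
[5] b * e = -3 * 3 = -9, not -12  no
[6] e + c = 3 + (-2) = 1  yes
[7] abs(3 - (-3)) = 6  yes
[8] e^2 + d^2 = 3^2 + (-6)^2 = 9 + 36 = 45  yes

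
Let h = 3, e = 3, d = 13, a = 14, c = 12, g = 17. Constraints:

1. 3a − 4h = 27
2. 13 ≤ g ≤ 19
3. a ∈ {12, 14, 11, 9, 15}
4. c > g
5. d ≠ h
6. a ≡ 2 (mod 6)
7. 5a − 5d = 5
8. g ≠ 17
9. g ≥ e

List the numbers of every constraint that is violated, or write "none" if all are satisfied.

1. 3a − 4h = 3(14) − 4(3) = 30, not 27 — violated.
2. g = 17 lies in [13, 19] — satisfied.
3. a = 14 is in {12, 14, 11, 9, 15} — satisfied.
4. c = 12, g = 17; 12 ≤ 17 (want >) — violated.
5. d = 13, h = 3; distinct — satisfied.
6. 14 mod 6 = 2 — satisfied.
7. 5a − 5d = 5(14) − 5(13) = 5 — satisfied.
8. g = 17, but 17 is required to differ — violated.
9. g = 17, e = 3; 17 ≥ 3 — satisfied.

Violated: 1, 4, and 8.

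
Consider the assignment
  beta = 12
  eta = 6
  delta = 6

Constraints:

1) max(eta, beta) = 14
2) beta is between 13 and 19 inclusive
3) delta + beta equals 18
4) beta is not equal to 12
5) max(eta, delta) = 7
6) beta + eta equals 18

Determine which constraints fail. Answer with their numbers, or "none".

1) max(6, 12) = 12, not 14 — fails.
2) beta = 12 is outside [13, 19] — fails.
3) delta + beta = 6 + 12 = 18 — holds.
4) beta = 12, but 12 is required to differ — fails.
5) max(6, 6) = 6, not 7 — fails.
6) beta + eta = 12 + 6 = 18 — holds.

Constraints 1, 2, 4, and 5 are violated.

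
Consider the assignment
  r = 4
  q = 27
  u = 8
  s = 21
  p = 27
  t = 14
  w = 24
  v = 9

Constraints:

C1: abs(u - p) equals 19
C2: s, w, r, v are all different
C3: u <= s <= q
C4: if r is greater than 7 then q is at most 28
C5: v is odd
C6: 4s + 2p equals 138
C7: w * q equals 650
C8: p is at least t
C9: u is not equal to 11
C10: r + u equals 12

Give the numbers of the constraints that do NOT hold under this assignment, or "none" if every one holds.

The assignment fails constraint 7.

C1: abs(8 - 27) = 19  ✓
C2: values 21, 24, 4, 9 are pairwise distinct  ✓
C3: values 8 <= 21 <= 27  ✓
C4: r = 4, not > 7; antecedent false, conditional vacuously true  ✓
C5: v = 9 is odd  ✓
C6: 4s + 2p = 4(21) + 2(27) = 138  ✓
C7: w * q = 24 * 27 = 648, not 650  ✗
C8: p = 27, t = 14; 27 ≥ 14  ✓
C9: u = 8, and 8 ≠ 11  ✓
C10: r + u = 4 + 8 = 12  ✓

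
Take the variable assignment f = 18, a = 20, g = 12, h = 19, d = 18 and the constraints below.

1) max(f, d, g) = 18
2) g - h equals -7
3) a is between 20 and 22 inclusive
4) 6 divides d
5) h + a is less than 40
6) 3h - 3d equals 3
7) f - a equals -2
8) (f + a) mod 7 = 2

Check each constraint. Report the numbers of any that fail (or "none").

Constraint 8 does not hold.

1) max(18, 18, 12) = 18 — OK.
2) g - h = 12 - 19 = -7 — OK.
3) a = 20 lies in [20, 22] — OK.
4) 18 / 6 = 3, so 6 divides 18 — OK.
5) h + a = 19 + 20 = 39; 39 < 40 — OK.
6) 3h - 3d = 3(19) - 3(18) = 3 — OK.
7) f - a = 18 - 20 = -2 — OK.
8) f + a = 38; 38 mod 7 = 3, not 2 — violated.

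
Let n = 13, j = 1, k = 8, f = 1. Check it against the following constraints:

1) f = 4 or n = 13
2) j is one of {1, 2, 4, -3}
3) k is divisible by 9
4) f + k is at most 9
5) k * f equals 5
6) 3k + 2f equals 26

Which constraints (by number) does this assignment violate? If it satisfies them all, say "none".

Constraints 3 and 5 are violated.

1) f = 1 ≠ 4, but n = 13 = 13 (second disjunct)  yes
2) j = 1 is in {1, 2, 4, -3}  yes
3) 8 = 9*0 + 8, so 9 does not divide 8  no
4) f + k = 1 + 8 = 9; 9 ≤ 9  yes
5) k * f = 8 * 1 = 8, not 5  no
6) 3k + 2f = 3(8) + 2(1) = 26  yes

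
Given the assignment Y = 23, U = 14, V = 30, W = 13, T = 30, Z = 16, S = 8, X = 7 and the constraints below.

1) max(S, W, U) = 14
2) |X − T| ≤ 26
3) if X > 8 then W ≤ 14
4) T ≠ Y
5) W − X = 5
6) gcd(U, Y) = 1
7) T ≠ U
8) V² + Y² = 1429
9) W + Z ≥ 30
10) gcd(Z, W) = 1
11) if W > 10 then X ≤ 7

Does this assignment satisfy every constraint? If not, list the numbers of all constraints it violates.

The assignment fails constraints 5 and 9.

1) max(8, 13, 14) = 14  OK
2) |7 − 30| = 23; 23 ≤ 26  OK
3) X = 7, not > 8; antecedent false, conditional vacuously true  OK
4) T = 30, Y = 23; distinct  OK
5) W − X = 13 − 7 = 6, not 5  FAIL
6) gcd(14, 23) = 1  OK
7) T = 30, U = 14; distinct  OK
8) V² + Y² = 30² + 23² = 900 + 529 = 1429  OK
9) W + Z = 13 + 16 = 29; 29 < 30, bound 30 not met  FAIL
10) gcd(16, 13) = 1  OK
11) W = 13 > 10, so we need X ≤ 7; X = 7 ≤ 7  OK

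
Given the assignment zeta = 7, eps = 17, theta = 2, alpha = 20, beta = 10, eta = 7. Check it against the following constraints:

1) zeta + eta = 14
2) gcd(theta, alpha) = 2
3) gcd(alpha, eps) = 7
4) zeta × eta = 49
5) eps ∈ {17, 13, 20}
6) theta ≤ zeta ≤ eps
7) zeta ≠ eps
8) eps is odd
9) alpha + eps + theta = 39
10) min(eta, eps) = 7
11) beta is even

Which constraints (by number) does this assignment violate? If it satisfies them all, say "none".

1) zeta + eta = 7 + 7 = 14  ✓
2) gcd(2, 20) = 2  ✓
3) gcd(20, 17) = 1, not 7  ✗
4) zeta × eta = 7 × 7 = 49  ✓
5) eps = 17 is in {17, 13, 20}  ✓
6) values 2 ≤ 7 ≤ 17  ✓
7) zeta = 7, eps = 17; distinct  ✓
8) eps = 17 is odd  ✓
9) alpha + eps + theta = 20 + 17 + 2 = 39  ✓
10) min(7, 17) = 7  ✓
11) beta = 10 is even  ✓

No — constraint 3 is not satisfied.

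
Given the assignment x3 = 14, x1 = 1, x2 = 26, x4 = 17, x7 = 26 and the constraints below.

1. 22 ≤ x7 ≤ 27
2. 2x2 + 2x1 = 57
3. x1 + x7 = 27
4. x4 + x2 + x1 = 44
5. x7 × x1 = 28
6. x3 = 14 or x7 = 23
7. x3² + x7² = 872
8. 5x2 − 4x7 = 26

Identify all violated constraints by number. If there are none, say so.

The assignment fails constraints 2 and 5.

1. x7 = 26 lies in [22, 27]  ✔
2. 2x2 + 2x1 = 2(26) + 2(1) = 54, not 57  ✘
3. x1 + x7 = 1 + 26 = 27  ✔
4. x4 + x2 + x1 = 17 + 26 + 1 = 44  ✔
5. x7 × x1 = 26 × 1 = 26, not 28  ✘
6. x3 = 14 = 14 (first disjunct)  ✔
7. x3² + x7² = 14² + 26² = 196 + 676 = 872  ✔
8. 5x2 − 4x7 = 5(26) − 4(26) = 26  ✔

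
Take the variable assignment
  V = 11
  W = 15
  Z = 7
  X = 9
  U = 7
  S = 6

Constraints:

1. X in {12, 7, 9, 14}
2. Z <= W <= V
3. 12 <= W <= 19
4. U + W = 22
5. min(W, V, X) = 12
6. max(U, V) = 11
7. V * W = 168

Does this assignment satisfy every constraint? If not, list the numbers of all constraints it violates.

1. X = 9 is in {12, 7, 9, 14} — holds.
2. values 7, 15, 11; W = 15 is not <= V = 11 — does not hold.
3. W = 15 lies in [12, 19] — holds.
4. U + W = 7 + 15 = 22 — holds.
5. min(15, 11, 9) = 9, not 12 — does not hold.
6. max(7, 11) = 11 — holds.
7. V * W = 11 * 15 = 165, not 168 — does not hold.

Constraints 2, 5, and 7 are violated.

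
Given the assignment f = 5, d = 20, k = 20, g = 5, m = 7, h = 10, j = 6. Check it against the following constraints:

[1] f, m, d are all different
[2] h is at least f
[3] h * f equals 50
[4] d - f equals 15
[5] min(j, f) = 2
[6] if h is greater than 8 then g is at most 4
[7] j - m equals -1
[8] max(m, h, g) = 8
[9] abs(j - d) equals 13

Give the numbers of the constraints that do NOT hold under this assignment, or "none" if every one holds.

[1] values 5, 7, 20 are pairwise distinct — holds.
[2] h = 10, f = 5; 10 ≥ 5 — holds.
[3] h * f = 10 * 5 = 50 — holds.
[4] d - f = 20 - 5 = 15 — holds.
[5] min(6, 5) = 5, not 2 — does not hold.
[6] h = 10 > 8, so we need g ≤ 4; but g = 5 > 4 — does not hold.
[7] j - m = 6 - 7 = -1 — holds.
[8] max(7, 10, 5) = 10, not 8 — does not hold.
[9] abs(6 - 20) = 14, not 13 — does not hold.

No — constraints 5, 6, 8, 9 are not satisfied.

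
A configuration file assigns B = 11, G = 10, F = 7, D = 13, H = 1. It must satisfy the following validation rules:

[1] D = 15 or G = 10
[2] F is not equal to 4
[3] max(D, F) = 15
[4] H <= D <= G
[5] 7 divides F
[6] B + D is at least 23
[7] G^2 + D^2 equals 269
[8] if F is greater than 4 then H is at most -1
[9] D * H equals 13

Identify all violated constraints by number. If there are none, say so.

Constraints 3, 4, and 8 do not hold.

[1] D = 13 ≠ 15, but G = 10 = 10 (second disjunct)  holds
[2] F = 7, and 7 ≠ 4  holds
[3] max(13, 7) = 13, not 15  fails
[4] values 1, 13, 10; D = 13 is not <= G = 10  fails
[5] 7 / 7 = 1, so 7 divides 7  holds
[6] B + D = 11 + 13 = 24; 24 ≥ 23  holds
[7] G^2 + D^2 = 10^2 + 13^2 = 100 + 169 = 269  holds
[8] F = 7 > 4, so we need H ≤ -1; but H = 1 > -1  fails
[9] D * H = 13 * 1 = 13  holds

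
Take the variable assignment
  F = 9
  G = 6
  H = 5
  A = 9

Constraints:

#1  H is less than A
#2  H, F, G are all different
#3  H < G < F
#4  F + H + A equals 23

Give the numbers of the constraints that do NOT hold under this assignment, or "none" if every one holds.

#1 H = 5, A = 9; 5 < 9 — OK.
#2 values 5, 9, 6 are pairwise distinct — OK.
#3 values 5 < 6 < 9 — OK.
#4 F + H + A = 9 + 5 + 9 = 23 — OK.

All constraints are satisfied.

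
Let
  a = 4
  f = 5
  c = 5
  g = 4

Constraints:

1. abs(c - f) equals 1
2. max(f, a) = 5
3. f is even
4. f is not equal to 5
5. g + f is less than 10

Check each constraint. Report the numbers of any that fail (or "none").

1. abs(5 - 5) = 0, not 1  ✘
2. max(5, 4) = 5  ✔
3. f = 5 is odd  ✘
4. f = 5, but 5 is required to differ  ✘
5. g + f = 4 + 5 = 9; 9 < 10  ✔

No — constraints 1, 3, and 4 are not satisfied.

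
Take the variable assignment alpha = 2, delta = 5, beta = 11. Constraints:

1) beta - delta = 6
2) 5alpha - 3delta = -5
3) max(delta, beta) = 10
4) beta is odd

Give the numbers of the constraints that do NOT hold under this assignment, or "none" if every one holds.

1) beta - delta = 11 - 5 = 6 — holds.
2) 5alpha - 3delta = 5(2) - 3(5) = -5 — holds.
3) max(5, 11) = 11, not 10 — does not hold.
4) beta = 11 is odd — holds.

Violated: 3.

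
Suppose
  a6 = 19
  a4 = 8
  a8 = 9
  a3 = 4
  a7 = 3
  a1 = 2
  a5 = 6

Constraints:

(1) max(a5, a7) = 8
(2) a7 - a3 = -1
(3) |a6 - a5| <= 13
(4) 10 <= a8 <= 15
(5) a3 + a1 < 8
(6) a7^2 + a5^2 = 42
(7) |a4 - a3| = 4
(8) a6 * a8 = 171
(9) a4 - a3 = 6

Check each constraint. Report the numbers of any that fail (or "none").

(1) max(6, 3) = 6, not 8 — does not hold.
(2) a7 - a3 = 3 - 4 = -1 — holds.
(3) |19 - 6| = 13; 13 ≤ 13 — holds.
(4) a8 = 9 is outside [10, 15] — does not hold.
(5) a3 + a1 = 4 + 2 = 6; 6 < 8 — holds.
(6) a7^2 + a5^2 = 3^2 + 6^2 = 9 + 36 = 45, not 42 — does not hold.
(7) |8 - 4| = 4 — holds.
(8) a6 * a8 = 19 * 9 = 171 — holds.
(9) a4 - a3 = 8 - 4 = 4, not 6 — does not hold.

Constraints 1, 4, 6, 9 do not hold.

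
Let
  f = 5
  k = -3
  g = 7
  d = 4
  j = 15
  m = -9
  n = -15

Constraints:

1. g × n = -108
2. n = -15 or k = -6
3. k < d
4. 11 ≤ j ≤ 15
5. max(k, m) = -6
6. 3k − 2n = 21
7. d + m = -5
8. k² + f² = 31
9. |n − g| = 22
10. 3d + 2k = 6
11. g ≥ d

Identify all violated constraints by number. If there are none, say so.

Violated: 1, 5, and 8.

1. g × n = 7 × (-15) = -105, not -108  no
2. n = -15 = -15 (first disjunct)  yes
3. k = -3, d = 4; -3 < 4  yes
4. j = 15 lies in [11, 15]  yes
5. max(-3, -9) = -3, not -6  no
6. 3k − 2n = 3(-3) − 2(-15) = 21  yes
7. d + m = 4 + (-9) = -5  yes
8. k² + f² = (-3)² + 5² = 9 + 25 = 34, not 31  no
9. |-15 − 7| = 22  yes
10. 3d + 2k = 3(4) + 2(-3) = 6  yes
11. g = 7, d = 4; 7 ≥ 4  yes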